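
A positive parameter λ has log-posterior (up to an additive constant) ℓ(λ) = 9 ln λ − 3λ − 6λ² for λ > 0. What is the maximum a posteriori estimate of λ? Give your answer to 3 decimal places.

λ̂_MAP = 0.750

ℓ'(λ) = 9/λ − 3 − 12λ. Setting this to zero and multiplying by λ: 12λ² + 3λ − 9 = 0.
λ = (−3 + √(3² + 4·12·9)) / (2·12) = (−3 + √441) / 24 = (−3 + 21)/24 = 3/4.
ℓ''(λ) = −9/λ² − 12 < 0, confirming a maximum.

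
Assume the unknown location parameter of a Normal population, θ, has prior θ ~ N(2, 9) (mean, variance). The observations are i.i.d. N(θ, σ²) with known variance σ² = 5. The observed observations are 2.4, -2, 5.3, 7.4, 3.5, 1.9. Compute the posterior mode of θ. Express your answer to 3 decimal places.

n = 6; x̄ = (2.4 + (-2) + 5.3 + 7.4 + 3.5 + 1.9)/6 = 18.5/6 = 37/12 ≈ 3.0833.
For a Normal prior and Normal likelihood with known variance, the posterior is Normal; its mode equals its mean, the precision-weighted average.
Prior precision 1/σ₀² = 1/9; data precision n/σ² = 6/5 = 1.2.
θ̂ = ((1/9)·2 + 1.2·(37/12)) / (1/9 + 1.2) = (353/90)/(59/45) = 353/118 ≈ 2.992.

θ̂_MAP = 2.992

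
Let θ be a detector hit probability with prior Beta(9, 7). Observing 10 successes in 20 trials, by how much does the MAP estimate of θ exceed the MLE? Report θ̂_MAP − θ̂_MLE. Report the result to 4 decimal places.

Posterior is Beta(19, 17); MAP = (19−1)/(36−2) = 18/34 ≈ 0.52941.
MLE ignores the prior: θ̂_MLE = k/n = 10/20 ≈ 0.50000.
Difference = 18/34 − 10/20 = 1/34 ≈ 0.0294.

MAP − MLE = 0.0294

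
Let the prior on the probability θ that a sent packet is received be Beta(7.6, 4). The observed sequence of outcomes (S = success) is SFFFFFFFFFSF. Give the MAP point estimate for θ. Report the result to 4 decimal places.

θ̂_MAP = 0.3981

Prior: Beta(7.6, 4).
Data: 2 successes in 12 trials (from the sequence). The binomial likelihood contributes θ^2(1−θ)^10, so the posterior is Beta(7.6+2, 4+10) = Beta(9.6, 14).
For Beta(a, b) with a, b > 1 the mode is (a−1)/(a+b−2) = 8.6/21.6 ≈ 0.3981.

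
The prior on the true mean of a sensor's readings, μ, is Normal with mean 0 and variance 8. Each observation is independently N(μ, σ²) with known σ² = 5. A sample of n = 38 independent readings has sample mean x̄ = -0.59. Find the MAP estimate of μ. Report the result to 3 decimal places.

n = 38, x̄ = -0.59.
For a Normal prior and Normal likelihood with known variance, the posterior is Normal; its mode equals its mean, the precision-weighted average.
Prior precision 1/σ₀² = 1/8 = 0.125; data precision n/σ² = 38/5 = 7.6.
μ̂ = (0.125·0 + 7.6·(-0.59)) / (0.125 + 7.6) = (-4.484)/7.725 = -4484/7725 ≈ -0.580.

μ̂_MAP = -0.580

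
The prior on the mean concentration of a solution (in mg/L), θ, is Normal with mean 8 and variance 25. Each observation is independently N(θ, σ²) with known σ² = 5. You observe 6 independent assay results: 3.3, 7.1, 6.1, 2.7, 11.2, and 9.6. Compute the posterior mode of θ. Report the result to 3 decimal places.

θ̂_MAP = 6.710

n = 6; x̄ = (3.3 + 7.1 + 6.1 + 2.7 + 11.2 + 9.6)/6 = 40/6 = 20/3 ≈ 6.6667.
For a Normal prior and Normal likelihood with known variance, the posterior is Normal; its mode equals its mean, the precision-weighted average.
Prior precision 1/σ₀² = 1/25 = 0.04; data precision n/σ² = 6/5 = 1.2.
θ̂ = (0.04·8 + 1.2·(20/3)) / (0.04 + 1.2) = 8.32/1.24 = 208/31 ≈ 6.710.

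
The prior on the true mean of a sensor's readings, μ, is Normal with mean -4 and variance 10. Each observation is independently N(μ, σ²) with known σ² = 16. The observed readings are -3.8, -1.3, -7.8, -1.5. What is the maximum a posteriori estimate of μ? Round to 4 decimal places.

μ̂_MAP = -3.7143

n = 4; x̄ = ((-3.8) + (-1.3) + (-7.8) + (-1.5))/4 = -14.4/4 = -3.6.
For a Normal prior and Normal likelihood with known variance, the posterior is Normal; its mode equals its mean, the precision-weighted average.
Prior precision 1/σ₀² = 1/10 = 0.1; data precision n/σ² = 4/16 = 0.25.
μ̂ = (0.1·(-4) + 0.25·(-3.6)) / (0.1 + 0.25) = (-1.3)/0.35 = -26/7 ≈ -3.7143.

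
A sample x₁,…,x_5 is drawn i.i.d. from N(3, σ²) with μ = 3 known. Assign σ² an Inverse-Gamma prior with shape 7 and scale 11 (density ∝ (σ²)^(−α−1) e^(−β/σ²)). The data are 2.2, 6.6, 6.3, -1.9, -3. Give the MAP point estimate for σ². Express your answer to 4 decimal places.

Sum of squared deviations about the known mean: SS = (2.2−3)² + (6.6−3)² + (6.3−3)² + (-1.9−3)² + (-3−3)² = 84.5.
The Normal likelihood contributes (σ²)^(−n/2) exp(−SS/(2σ²)), so the posterior is Inverse-Gamma(α + n/2, β + SS/2) = Inverse-Gamma(9.5, 53.25).
The mode of Inverse-Gamma(a, b) is b/(a+1) = 53.25/10.5 ≈ 5.0714.

σ̂²_MAP = 5.0714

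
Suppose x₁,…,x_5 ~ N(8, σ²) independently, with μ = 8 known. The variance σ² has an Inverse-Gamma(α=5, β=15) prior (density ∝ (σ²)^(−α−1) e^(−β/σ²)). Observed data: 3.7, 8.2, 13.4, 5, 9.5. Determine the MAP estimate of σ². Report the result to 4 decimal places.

Sum of squared deviations about the known mean: SS = (3.7−8)² + (8.2−8)² + (13.4−8)² + (5−8)² + (9.5−8)² = 58.94.
The Normal likelihood contributes (σ²)^(−n/2) exp(−SS/(2σ²)), so the posterior is Inverse-Gamma(α + n/2, β + SS/2) = Inverse-Gamma(7.5, 44.47).
The mode of Inverse-Gamma(a, b) is b/(a+1) = 44.47/8.5 ≈ 5.2318.

σ̂²_MAP = 5.2318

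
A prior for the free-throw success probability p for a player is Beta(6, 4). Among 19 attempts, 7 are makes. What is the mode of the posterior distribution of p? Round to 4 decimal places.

Prior: Beta(6, 4).
Data: 7 successes in 19 trials. The binomial likelihood contributes p^7(1−p)^12, so the posterior is Beta(6+7, 4+12) = Beta(13, 16).
For Beta(a, b) with a, b > 1 the mode is (a−1)/(a+b−2) = 12/27 ≈ 0.4444.

p̂_MAP = 0.4444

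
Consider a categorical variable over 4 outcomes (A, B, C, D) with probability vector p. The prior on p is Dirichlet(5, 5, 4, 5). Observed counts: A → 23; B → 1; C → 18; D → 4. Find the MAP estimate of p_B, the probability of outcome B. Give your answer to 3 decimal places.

The posterior is Dirichlet(αᵢ + nᵢ) = Dirichlet(28, 6, 22, 9).
For a Dirichlet(a₁,…,a_K) with all aᵢ > 1, the mode has j-th component (aⱼ − 1)/(Σaᵢ − K).
Here Σaᵢ = 65 and K = 4, so p_B = (6 − 1)/(65 − 4) = 5/61 ≈ 0.082.

MAP estimate of p_B = 0.082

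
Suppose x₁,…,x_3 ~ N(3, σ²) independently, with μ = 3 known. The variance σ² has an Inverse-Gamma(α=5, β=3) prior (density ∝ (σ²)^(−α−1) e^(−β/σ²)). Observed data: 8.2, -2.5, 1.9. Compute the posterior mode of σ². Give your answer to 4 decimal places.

Sum of squared deviations about the known mean: SS = (8.2−3)² + (-2.5−3)² + (1.9−3)² = 58.5.
The Normal likelihood contributes (σ²)^(−n/2) exp(−SS/(2σ²)), so the posterior is Inverse-Gamma(α + n/2, β + SS/2) = Inverse-Gamma(6.5, 32.25).
The mode of Inverse-Gamma(a, b) is b/(a+1) = 32.25/7.5 ≈ 4.3000.

σ̂²_MAP = 4.3000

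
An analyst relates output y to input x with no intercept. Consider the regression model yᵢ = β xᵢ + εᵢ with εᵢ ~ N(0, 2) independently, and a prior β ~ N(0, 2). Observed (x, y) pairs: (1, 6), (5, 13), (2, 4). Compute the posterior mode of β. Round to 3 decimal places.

β̂_MAP = 2.548

log p(β | y) = −Σ(yᵢ − βxᵢ)²/(2·2) − β²/(2·2) + const.
Setting the derivative to zero: Σxᵢ(yᵢ − βxᵢ)/2 − β/2 = 0, so β = Σxᵢyᵢ / (Σxᵢ² + σ²/τ²).
Σxᵢyᵢ = 1·6 + 5·13 + 2·4 = 79; Σxᵢ² = 30; σ²/τ² = 1.
β̂_MAP = 79 / (30 + 1) = 79/31 ≈ 2.548.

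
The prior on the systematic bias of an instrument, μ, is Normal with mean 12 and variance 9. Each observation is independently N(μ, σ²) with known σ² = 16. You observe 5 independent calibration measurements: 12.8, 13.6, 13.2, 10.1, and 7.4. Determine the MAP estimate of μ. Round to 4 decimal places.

μ̂_MAP = 11.5721

n = 5; x̄ = (12.8 + 13.6 + 13.2 + 10.1 + 7.4)/5 = 57.1/5 = 11.42.
For a Normal prior and Normal likelihood with known variance, the posterior is Normal; its mode equals its mean, the precision-weighted average.
Prior precision 1/σ₀² = 1/9; data precision n/σ² = 5/16 = 0.3125.
μ̂ = ((1/9)·12 + 0.3125·11.42) / (1/9 + 0.3125) = (2353/480)/(61/144) = 7059/610 ≈ 11.5721.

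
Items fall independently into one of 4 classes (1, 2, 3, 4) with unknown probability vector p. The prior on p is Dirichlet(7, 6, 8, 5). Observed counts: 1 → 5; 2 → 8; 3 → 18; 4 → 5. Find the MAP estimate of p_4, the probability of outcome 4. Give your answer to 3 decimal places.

MAP estimate: 0.155

The posterior is Dirichlet(αᵢ + nᵢ) = Dirichlet(12, 14, 26, 10).
For a Dirichlet(a₁,…,a_K) with all aᵢ > 1, the mode has j-th component (aⱼ − 1)/(Σaᵢ − K).
Here Σaᵢ = 62 and K = 4, so p_4 = (10 − 1)/(62 − 4) = 9/58 ≈ 0.155.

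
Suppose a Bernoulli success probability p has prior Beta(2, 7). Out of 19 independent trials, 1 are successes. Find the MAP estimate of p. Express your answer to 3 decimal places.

p̂_MAP = 0.077

Prior: Beta(2, 7).
Data: 1 success in 19 trials. The binomial likelihood contributes p(1−p)^18, so the posterior is Beta(2+1, 7+18) = Beta(3, 25).
For Beta(a, b) with a, b > 1 the mode is (a−1)/(a+b−2) = 2/26 ≈ 0.077.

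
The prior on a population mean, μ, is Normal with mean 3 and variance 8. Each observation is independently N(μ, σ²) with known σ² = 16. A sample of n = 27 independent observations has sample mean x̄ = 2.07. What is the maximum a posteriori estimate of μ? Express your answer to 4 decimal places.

μ̂_MAP = 2.1341

n = 27, x̄ = 2.07.
For a Normal prior and Normal likelihood with known variance, the posterior is Normal; its mode equals its mean, the precision-weighted average.
Prior precision 1/σ₀² = 1/8 = 0.125; data precision n/σ² = 27/16 = 1.6875.
μ̂ = (0.125·3 + 1.6875·2.07) / (0.125 + 1.6875) = 3.868125/1.8125 = 6189/2900 ≈ 2.1341.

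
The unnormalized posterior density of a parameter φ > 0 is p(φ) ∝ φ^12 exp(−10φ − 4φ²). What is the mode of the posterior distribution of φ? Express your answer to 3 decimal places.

ℓ'(φ) = 12/φ − 10 − 8φ. Setting this to zero and multiplying by φ: 8φ² + 10φ − 12 = 0.
φ = (−10 + √(10² + 4·8·12)) / (2·8) = (−10 + √484) / 16 = (−10 + 22)/16 = 3/4.
ℓ''(φ) = −12/φ² − 8 < 0, confirming a maximum.

φ̂_MAP = 0.750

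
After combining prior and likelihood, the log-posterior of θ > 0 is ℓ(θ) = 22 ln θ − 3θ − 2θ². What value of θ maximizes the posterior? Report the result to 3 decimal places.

ℓ'(θ) = 22/θ − 3 − 4θ. Setting this to zero and multiplying by θ: 4θ² + 3θ − 22 = 0.
θ = (−3 + √(3² + 4·4·22)) / (2·4) = (−3 + √361) / 8 = (−3 + 19)/8 = 2.
ℓ''(θ) = −22/θ² − 4 < 0, confirming a maximum.

θ̂_MAP = 2.000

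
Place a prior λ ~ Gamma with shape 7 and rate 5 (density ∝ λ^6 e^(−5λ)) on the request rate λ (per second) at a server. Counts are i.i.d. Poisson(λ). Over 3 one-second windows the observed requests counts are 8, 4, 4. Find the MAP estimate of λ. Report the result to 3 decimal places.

Σxᵢ = 8+4+4 = 16, with n = 3.
Posterior ∝ λ^6e^(−5λ) · λ^16e^(−3λ) = λ^22e^(−8λ), i.e. Gamma(shape=23, rate=8).
The mode of a Gamma(a, b) with a ≥ 1 (shape–rate) is (a−1)/b = 22/8 ≈ 2.750.

λ̂_MAP = 2.750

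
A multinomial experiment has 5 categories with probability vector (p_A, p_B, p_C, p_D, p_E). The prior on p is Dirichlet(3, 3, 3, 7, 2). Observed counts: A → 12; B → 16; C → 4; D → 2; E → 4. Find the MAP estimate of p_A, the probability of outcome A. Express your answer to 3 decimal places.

The posterior is Dirichlet(αᵢ + nᵢ) = Dirichlet(15, 19, 7, 9, 6).
For a Dirichlet(a₁,…,a_K) with all aᵢ > 1, the mode has j-th component (aⱼ − 1)/(Σaᵢ − K).
Here Σaᵢ = 56 and K = 5, so p_A = (15 − 1)/(56 − 5) = 14/51 ≈ 0.275.

MAP estimate of p_A = 0.275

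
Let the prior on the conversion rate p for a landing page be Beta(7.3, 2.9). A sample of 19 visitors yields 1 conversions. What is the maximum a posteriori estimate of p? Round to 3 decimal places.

p̂_MAP = 0.268

Prior: Beta(7.3, 2.9).
Data: 1 success in 19 trials. The binomial likelihood contributes p(1−p)^18, so the posterior is Beta(7.3+1, 2.9+18) = Beta(8.3, 20.9).
For Beta(a, b) with a, b > 1 the mode is (a−1)/(a+b−2) = 7.3/27.2 ≈ 0.268.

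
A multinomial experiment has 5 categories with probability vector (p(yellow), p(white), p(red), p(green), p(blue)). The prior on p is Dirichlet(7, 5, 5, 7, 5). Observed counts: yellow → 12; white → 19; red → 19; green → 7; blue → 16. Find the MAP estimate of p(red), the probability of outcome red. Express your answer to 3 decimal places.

MAP estimate of p(red) = 0.237

The posterior is Dirichlet(αᵢ + nᵢ) = Dirichlet(19, 24, 24, 14, 21).
For a Dirichlet(a₁,…,a_K) with all aᵢ > 1, the mode has j-th component (aⱼ − 1)/(Σaᵢ − K).
Here Σaᵢ = 102 and K = 5, so p(red) = (24 − 1)/(102 − 5) = 23/97 ≈ 0.237.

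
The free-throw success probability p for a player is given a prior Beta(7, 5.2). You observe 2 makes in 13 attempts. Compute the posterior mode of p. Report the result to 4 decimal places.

Prior: Beta(7, 5.2).
Data: 2 successes in 13 trials. The binomial likelihood contributes p^2(1−p)^11, so the posterior is Beta(7+2, 5.2+11) = Beta(9, 16.2).
For Beta(a, b) with a, b > 1 the mode is (a−1)/(a+b−2) = 8/23.2 ≈ 0.3448.

p̂_MAP = 0.3448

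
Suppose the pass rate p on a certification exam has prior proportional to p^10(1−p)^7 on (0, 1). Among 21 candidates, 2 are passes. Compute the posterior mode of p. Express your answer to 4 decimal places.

p̂_MAP = 0.3158

The prior density ∝ p^10(1−p)^7 is the kernel of Beta(11, 8).
Data: 2 successes in 21 trials. The binomial likelihood contributes p^2(1−p)^19, so the posterior is Beta(11+2, 8+19) = Beta(13, 27).
For Beta(a, b) with a, b > 1 the mode is (a−1)/(a+b−2) = 12/38 ≈ 0.3158.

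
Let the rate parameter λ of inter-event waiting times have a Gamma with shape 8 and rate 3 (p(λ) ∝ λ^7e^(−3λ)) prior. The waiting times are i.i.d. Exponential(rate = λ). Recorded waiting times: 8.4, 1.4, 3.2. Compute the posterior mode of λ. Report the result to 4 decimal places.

λ̂_MAP = 0.6250

The Exponential(rate=λ) likelihood is ∝ λ^n e^(−λΣtᵢ). Here n = 3 and Σtᵢ = 8.4 + 1.4 + 3.2 = 13.
Posterior ∝ λ^7e^(−3λ) · λ^3e^(−13λ) = λ^10e^(−16λ), i.e. Gamma(11, 16).
Mode = (a−1)/b = 10/16 ≈ 0.6250.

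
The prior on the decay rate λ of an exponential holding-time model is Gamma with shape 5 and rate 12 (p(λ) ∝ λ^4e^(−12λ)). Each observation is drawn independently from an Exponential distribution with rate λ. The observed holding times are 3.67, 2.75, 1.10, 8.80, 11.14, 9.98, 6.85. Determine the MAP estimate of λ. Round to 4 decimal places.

The Exponential(rate=λ) likelihood is ∝ λ^n e^(−λΣtᵢ). Here n = 7 and Σtᵢ = 3.67 + 2.75 + 1.10 + 8.80 + 11.14 + 9.98 + 6.85 = 44.29.
Posterior ∝ λ^4e^(−12λ) · λ^7e^(−44.29λ) = λ^11e^(−56.29λ), i.e. Gamma(12, 56.29).
Mode = (a−1)/b = 11/56.29 ≈ 0.1954.

λ̂_MAP = 0.1954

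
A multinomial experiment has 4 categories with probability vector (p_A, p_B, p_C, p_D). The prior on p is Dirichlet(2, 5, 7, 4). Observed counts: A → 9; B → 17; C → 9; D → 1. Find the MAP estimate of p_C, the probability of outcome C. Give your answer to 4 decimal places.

The posterior is Dirichlet(αᵢ + nᵢ) = Dirichlet(11, 22, 16, 5).
For a Dirichlet(a₁,…,a_K) with all aᵢ > 1, the mode has j-th component (aⱼ − 1)/(Σaᵢ − K).
Here Σaᵢ = 54 and K = 4, so p_C = (16 − 1)/(54 − 4) = 15/50 ≈ 0.3000.

MAP estimate of p_C = 0.3000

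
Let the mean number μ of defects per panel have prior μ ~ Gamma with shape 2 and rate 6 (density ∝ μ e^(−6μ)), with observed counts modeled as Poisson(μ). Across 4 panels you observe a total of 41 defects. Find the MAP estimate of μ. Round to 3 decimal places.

μ̂_MAP = 4.200

Σxᵢ = 41, n = 4.
Posterior ∝ μe^(−6μ) · μ^41e^(−4μ) = μ^42e^(−10μ), i.e. Gamma(shape=43, rate=10).
The mode of a Gamma(a, b) with a ≥ 1 (shape–rate) is (a−1)/b = 42/10 ≈ 4.200.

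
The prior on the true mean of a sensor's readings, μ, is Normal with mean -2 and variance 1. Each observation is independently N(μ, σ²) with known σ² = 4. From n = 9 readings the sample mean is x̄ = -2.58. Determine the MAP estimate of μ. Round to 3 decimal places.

μ̂_MAP = -2.402

n = 9, x̄ = -2.58.
For a Normal prior and Normal likelihood with known variance, the posterior is Normal; its mode equals its mean, the precision-weighted average.
Prior precision 1/σ₀² = 1/1 = 1; data precision n/σ² = 9/4 = 2.25.
μ̂ = (1·(-2) + 2.25·(-2.58)) / (1 + 2.25) = (-7.805)/3.25 = -1561/650 ≈ -2.402.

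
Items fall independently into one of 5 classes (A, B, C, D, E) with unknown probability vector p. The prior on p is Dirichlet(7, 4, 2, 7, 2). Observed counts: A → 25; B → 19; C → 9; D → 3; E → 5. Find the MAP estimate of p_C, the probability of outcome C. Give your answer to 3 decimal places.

The posterior is Dirichlet(αᵢ + nᵢ) = Dirichlet(32, 23, 11, 10, 7).
For a Dirichlet(a₁,…,a_K) with all aᵢ > 1, the mode has j-th component (aⱼ − 1)/(Σaᵢ − K).
Here Σaᵢ = 83 and K = 5, so p_C = (11 − 1)/(83 − 5) = 10/78 ≈ 0.128.

MAP estimate of p_C = 0.128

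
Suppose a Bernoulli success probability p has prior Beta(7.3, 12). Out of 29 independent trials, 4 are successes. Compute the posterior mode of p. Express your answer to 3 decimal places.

p̂_MAP = 0.222

Prior: Beta(7.3, 12).
Data: 4 successes in 29 trials. The binomial likelihood contributes p^4(1−p)^25, so the posterior is Beta(7.3+4, 12+25) = Beta(11.3, 37).
For Beta(a, b) with a, b > 1 the mode is (a−1)/(a+b−2) = 10.3/46.3 ≈ 0.222.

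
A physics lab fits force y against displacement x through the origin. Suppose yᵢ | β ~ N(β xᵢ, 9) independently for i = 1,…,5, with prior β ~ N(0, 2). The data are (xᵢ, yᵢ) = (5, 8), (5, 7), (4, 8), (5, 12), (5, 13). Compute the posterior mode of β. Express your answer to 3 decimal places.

β̂_MAP = 1.925

log p(β | y) = −Σ(yᵢ − βxᵢ)²/(2·9) − β²/(2·2) + const.
Setting the derivative to zero: Σxᵢ(yᵢ − βxᵢ)/9 − β/2 = 0, so β = Σxᵢyᵢ / (Σxᵢ² + σ²/τ²).
Σxᵢyᵢ = 5·8 + 5·7 + 4·8 + 5·12 + 5·13 = 232; Σxᵢ² = 116; σ²/τ² = 4.5.
β̂_MAP = 232 / (116 + 4.5) = 232/120.5 ≈ 1.925.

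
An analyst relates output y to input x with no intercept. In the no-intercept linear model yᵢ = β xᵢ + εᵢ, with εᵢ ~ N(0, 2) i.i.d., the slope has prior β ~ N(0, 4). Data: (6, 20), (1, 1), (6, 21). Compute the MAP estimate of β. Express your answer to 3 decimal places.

β̂_MAP = 3.361

log p(β | y) = −Σ(yᵢ − βxᵢ)²/(2·2) − β²/(2·4) + const.
Setting the derivative to zero: Σxᵢ(yᵢ − βxᵢ)/2 − β/4 = 0, so β = Σxᵢyᵢ / (Σxᵢ² + σ²/τ²).
Σxᵢyᵢ = 6·20 + 1·1 + 6·21 = 247; Σxᵢ² = 73; σ²/τ² = 0.5.
β̂_MAP = 247 / (73 + 0.5) = 247/73.5 ≈ 3.361.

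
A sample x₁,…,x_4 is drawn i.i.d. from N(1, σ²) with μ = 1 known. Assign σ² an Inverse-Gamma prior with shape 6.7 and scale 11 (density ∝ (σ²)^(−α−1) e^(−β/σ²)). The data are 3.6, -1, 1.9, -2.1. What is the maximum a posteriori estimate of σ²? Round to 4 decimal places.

σ̂²_MAP = 2.2258

Sum of squared deviations about the known mean: SS = (3.6−1)² + (-1−1)² + (1.9−1)² + (-2.1−1)² = 21.18.
The Normal likelihood contributes (σ²)^(−n/2) exp(−SS/(2σ²)), so the posterior is Inverse-Gamma(α + n/2, β + SS/2) = Inverse-Gamma(8.7, 21.59).
The mode of Inverse-Gamma(a, b) is b/(a+1) = 21.59/9.7 ≈ 2.2258.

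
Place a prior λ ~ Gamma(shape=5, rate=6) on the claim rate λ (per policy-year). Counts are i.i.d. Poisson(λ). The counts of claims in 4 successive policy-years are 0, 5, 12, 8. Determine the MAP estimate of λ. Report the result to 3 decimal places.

λ̂_MAP = 2.900

Σxᵢ = 0+5+12+8 = 25, with n = 4.
Posterior ∝ λ^4e^(−6λ) · λ^25e^(−4λ) = λ^29e^(−10λ), i.e. Gamma(shape=30, rate=10).
The mode of a Gamma(a, b) with a ≥ 1 (shape–rate) is (a−1)/b = 29/10 ≈ 2.900.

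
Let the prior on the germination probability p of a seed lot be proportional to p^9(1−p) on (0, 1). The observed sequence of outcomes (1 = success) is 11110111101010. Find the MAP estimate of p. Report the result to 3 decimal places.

p̂_MAP = 0.792

The prior density ∝ p^9(1−p)^1 is the kernel of Beta(10, 2).
Data: 10 successes in 14 trials (from the sequence). The binomial likelihood contributes p^10(1−p)^4, so the posterior is Beta(10+10, 2+4) = Beta(20, 6).
For Beta(a, b) with a, b > 1 the mode is (a−1)/(a+b−2) = 19/24 ≈ 0.792.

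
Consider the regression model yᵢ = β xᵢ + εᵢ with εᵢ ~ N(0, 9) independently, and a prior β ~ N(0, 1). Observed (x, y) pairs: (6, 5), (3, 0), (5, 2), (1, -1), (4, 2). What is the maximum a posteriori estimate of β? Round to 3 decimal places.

β̂_MAP = 0.490

log p(β | y) = −Σ(yᵢ − βxᵢ)²/(2·9) − β²/(2·1) + const.
Setting the derivative to zero: Σxᵢ(yᵢ − βxᵢ)/9 − β/1 = 0, so β = Σxᵢyᵢ / (Σxᵢ² + σ²/τ²).
Σxᵢyᵢ = 6·5 + 3·0 + 5·2 + 1·(-1) + 4·2 = 47; Σxᵢ² = 87; σ²/τ² = 9.
β̂_MAP = 47 / (87 + 9) = 47/96 ≈ 0.490.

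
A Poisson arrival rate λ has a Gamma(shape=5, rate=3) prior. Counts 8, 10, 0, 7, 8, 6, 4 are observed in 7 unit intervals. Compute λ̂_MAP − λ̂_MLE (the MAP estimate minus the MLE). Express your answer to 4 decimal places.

MAP − MLE = -1.4429

Σxᵢ = 43. Posterior is Gamma(48, 10); MAP = (48−1)/10 = 47/10 ≈ 4.70000.
MLE = x̄ = 43/7 ≈ 6.14286.
Difference = 47/10 − 43/7 = -101/70 ≈ -1.4429.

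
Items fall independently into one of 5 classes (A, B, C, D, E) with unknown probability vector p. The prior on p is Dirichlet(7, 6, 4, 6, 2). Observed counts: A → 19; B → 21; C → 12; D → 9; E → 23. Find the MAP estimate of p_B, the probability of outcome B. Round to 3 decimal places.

The posterior is Dirichlet(αᵢ + nᵢ) = Dirichlet(26, 27, 16, 15, 25).
For a Dirichlet(a₁,…,a_K) with all aᵢ > 1, the mode has j-th component (aⱼ − 1)/(Σaᵢ − K).
Here Σaᵢ = 109 and K = 5, so p_B = (27 − 1)/(109 − 5) = 26/104 ≈ 0.250.

MAP estimate of p_B = 0.250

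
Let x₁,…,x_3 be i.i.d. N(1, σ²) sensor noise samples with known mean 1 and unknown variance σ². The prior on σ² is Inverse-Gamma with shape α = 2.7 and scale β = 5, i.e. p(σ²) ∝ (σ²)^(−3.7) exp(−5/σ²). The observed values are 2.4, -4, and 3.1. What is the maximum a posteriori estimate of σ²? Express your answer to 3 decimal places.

σ̂²_MAP = 3.978

Sum of squared deviations about the known mean: SS = (2.4−1)² + (-4−1)² + (3.1−1)² = 31.37.
The Normal likelihood contributes (σ²)^(−n/2) exp(−SS/(2σ²)), so the posterior is Inverse-Gamma(α + n/2, β + SS/2) = Inverse-Gamma(4.2, 20.685).
The mode of Inverse-Gamma(a, b) is b/(a+1) = 20.685/5.2 ≈ 3.978.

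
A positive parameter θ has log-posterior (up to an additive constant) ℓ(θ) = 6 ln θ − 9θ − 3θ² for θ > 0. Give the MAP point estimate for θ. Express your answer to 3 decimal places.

ℓ'(θ) = 6/θ − 9 − 6θ. Setting this to zero and multiplying by θ: 6θ² + 9θ − 6 = 0.
θ = (−9 + √(9² + 4·6·6)) / (2·6) = (−9 + √225) / 12 = (−9 + 15)/12 = 1/2.
ℓ''(θ) = −6/θ² − 6 < 0, confirming a maximum.

θ̂_MAP = 0.500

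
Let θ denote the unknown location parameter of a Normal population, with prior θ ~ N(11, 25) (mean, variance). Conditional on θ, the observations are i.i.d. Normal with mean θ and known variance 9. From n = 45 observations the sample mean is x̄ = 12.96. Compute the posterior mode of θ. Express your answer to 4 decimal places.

θ̂_MAP = 12.9444

n = 45, x̄ = 12.96.
For a Normal prior and Normal likelihood with known variance, the posterior is Normal; its mode equals its mean, the precision-weighted average.
Prior precision 1/σ₀² = 1/25 = 0.04; data precision n/σ² = 45/9 = 5.
θ̂ = (0.04·11 + 5·12.96) / (0.04 + 5) = 65.24/5.04 = 233/18 ≈ 12.9444.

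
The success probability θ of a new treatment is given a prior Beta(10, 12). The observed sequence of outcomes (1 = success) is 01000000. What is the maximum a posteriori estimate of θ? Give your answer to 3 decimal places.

Prior: Beta(10, 12).
Data: 1 success in 8 trials (from the sequence). The binomial likelihood contributes θ(1−θ)^7, so the posterior is Beta(10+1, 12+7) = Beta(11, 19).
For Beta(a, b) with a, b > 1 the mode is (a−1)/(a+b−2) = 10/28 ≈ 0.357.

θ̂_MAP = 0.357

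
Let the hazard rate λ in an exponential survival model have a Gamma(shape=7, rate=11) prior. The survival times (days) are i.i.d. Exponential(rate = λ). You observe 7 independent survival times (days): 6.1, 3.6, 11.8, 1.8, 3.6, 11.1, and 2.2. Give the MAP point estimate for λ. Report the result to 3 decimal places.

The Exponential(rate=λ) likelihood is ∝ λ^n e^(−λΣtᵢ). Here n = 7 and Σtᵢ = 6.1 + 3.6 + 11.8 + 1.8 + 3.6 + 11.1 + 2.2 = 40.2.
Posterior ∝ λ^6e^(−11λ) · λ^7e^(−40.2λ) = λ^13e^(−51.2λ), i.e. Gamma(14, 51.2).
Mode = (a−1)/b = 13/51.2 ≈ 0.254.

λ̂_MAP = 0.254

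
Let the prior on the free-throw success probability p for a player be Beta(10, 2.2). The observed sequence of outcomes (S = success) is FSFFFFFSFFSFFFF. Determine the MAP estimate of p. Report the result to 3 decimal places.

Prior: Beta(10, 2.2).
Data: 3 successes in 15 trials (from the sequence). The binomial likelihood contributes p^3(1−p)^12, so the posterior is Beta(10+3, 2.2+12) = Beta(13, 14.2).
For Beta(a, b) with a, b > 1 the mode is (a−1)/(a+b−2) = 12/25.2 ≈ 0.476.

p̂_MAP = 0.476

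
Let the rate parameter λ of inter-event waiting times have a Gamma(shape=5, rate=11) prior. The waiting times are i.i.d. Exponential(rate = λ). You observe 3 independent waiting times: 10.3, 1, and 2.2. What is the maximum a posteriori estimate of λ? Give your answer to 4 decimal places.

λ̂_MAP = 0.2857

The Exponential(rate=λ) likelihood is ∝ λ^n e^(−λΣtᵢ). Here n = 3 and Σtᵢ = 10.3 + 1 + 2.2 = 13.5.
Posterior ∝ λ^4e^(−11λ) · λ^3e^(−13.5λ) = λ^7e^(−24.5λ), i.e. Gamma(8, 24.5).
Mode = (a−1)/b = 7/24.5 ≈ 0.2857.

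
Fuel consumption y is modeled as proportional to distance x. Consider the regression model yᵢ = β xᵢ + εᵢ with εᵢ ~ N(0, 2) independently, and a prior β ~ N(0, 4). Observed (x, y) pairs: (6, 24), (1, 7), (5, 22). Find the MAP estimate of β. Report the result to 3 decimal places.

β̂_MAP = 4.176

log p(β | y) = −Σ(yᵢ − βxᵢ)²/(2·2) − β²/(2·4) + const.
Setting the derivative to zero: Σxᵢ(yᵢ − βxᵢ)/2 − β/4 = 0, so β = Σxᵢyᵢ / (Σxᵢ² + σ²/τ²).
Σxᵢyᵢ = 6·24 + 1·7 + 5·22 = 261; Σxᵢ² = 62; σ²/τ² = 0.5.
β̂_MAP = 261 / (62 + 0.5) = 261/62.5 ≈ 4.176.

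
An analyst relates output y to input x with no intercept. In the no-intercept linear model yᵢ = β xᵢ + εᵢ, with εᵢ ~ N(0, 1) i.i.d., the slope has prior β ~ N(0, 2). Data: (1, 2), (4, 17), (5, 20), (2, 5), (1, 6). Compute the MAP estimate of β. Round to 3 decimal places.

β̂_MAP = 3.916

log p(β | y) = −Σ(yᵢ − βxᵢ)²/(2·1) − β²/(2·2) + const.
Setting the derivative to zero: Σxᵢ(yᵢ − βxᵢ)/1 − β/2 = 0, so β = Σxᵢyᵢ / (Σxᵢ² + σ²/τ²).
Σxᵢyᵢ = 1·2 + 4·17 + 5·20 + 2·5 + 1·6 = 186; Σxᵢ² = 47; σ²/τ² = 0.5.
β̂_MAP = 186 / (47 + 0.5) = 186/47.5 ≈ 3.916.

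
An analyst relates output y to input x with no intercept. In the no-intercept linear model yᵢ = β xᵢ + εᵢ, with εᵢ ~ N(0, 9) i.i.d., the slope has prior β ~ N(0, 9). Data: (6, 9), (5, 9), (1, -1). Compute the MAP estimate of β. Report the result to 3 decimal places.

β̂_MAP = 1.556

log p(β | y) = −Σ(yᵢ − βxᵢ)²/(2·9) − β²/(2·9) + const.
Setting the derivative to zero: Σxᵢ(yᵢ − βxᵢ)/9 − β/9 = 0, so β = Σxᵢyᵢ / (Σxᵢ² + σ²/τ²).
Σxᵢyᵢ = 6·9 + 5·9 + 1·(-1) = 98; Σxᵢ² = 62; σ²/τ² = 1.
β̂_MAP = 98 / (62 + 1) = 98/63 ≈ 1.556.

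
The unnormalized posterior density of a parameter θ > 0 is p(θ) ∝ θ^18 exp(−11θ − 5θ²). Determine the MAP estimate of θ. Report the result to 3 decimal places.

ℓ'(θ) = 18/θ − 11 − 10θ. Setting this to zero and multiplying by θ: 10θ² + 11θ − 18 = 0.
θ = (−11 + √(11² + 4·10·18)) / (2·10) = (−11 + √841) / 20 = (−11 + 29)/20 = 9/10.
ℓ''(θ) = −18/θ² − 10 < 0, confirming a maximum.

θ̂_MAP = 0.900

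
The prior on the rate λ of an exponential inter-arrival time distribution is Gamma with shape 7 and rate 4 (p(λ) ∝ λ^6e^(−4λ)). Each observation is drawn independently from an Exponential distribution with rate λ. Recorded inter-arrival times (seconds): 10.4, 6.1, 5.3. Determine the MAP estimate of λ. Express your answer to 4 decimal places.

The Exponential(rate=λ) likelihood is ∝ λ^n e^(−λΣtᵢ). Here n = 3 and Σtᵢ = 10.4 + 6.1 + 5.3 = 21.8.
Posterior ∝ λ^6e^(−4λ) · λ^3e^(−21.8λ) = λ^9e^(−25.8λ), i.e. Gamma(10, 25.8).
Mode = (a−1)/b = 9/25.8 ≈ 0.3488.

λ̂_MAP = 0.3488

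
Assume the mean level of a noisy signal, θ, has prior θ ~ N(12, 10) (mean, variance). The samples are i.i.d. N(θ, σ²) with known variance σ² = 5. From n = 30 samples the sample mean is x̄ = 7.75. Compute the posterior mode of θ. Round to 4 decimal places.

n = 30, x̄ = 7.75.
For a Normal prior and Normal likelihood with known variance, the posterior is Normal; its mode equals its mean, the precision-weighted average.
Prior precision 1/σ₀² = 1/10 = 0.1; data precision n/σ² = 30/5 = 6.
θ̂ = (0.1·12 + 6·7.75) / (0.1 + 6) = 47.7/6.1 = 477/61 ≈ 7.8197.

θ̂_MAP = 7.8197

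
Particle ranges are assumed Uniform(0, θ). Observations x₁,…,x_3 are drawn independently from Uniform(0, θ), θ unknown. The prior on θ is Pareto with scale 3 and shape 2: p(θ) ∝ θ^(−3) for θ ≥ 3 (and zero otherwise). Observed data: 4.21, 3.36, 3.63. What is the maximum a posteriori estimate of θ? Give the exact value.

The Uniform(0, θ) likelihood is θ^(−n) for θ ≥ max(xᵢ), zero otherwise. Here max(xᵢ) = 4.21.
Posterior ∝ θ^(−3) · θ^(−3) = θ^(−6) on θ ≥ max(3, 4.21) = 4.21.
This density is strictly decreasing in θ, so the posterior mode lies at the lower boundary of the support.

θ̂_MAP = 4.21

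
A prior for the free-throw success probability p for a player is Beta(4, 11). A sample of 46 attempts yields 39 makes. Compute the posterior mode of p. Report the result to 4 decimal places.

p̂_MAP = 0.7119

Prior: Beta(4, 11).
Data: 39 successes in 46 trials. The binomial likelihood contributes p^39(1−p)^7, so the posterior is Beta(4+39, 11+7) = Beta(43, 18).
For Beta(a, b) with a, b > 1 the mode is (a−1)/(a+b−2) = 42/59 ≈ 0.7119.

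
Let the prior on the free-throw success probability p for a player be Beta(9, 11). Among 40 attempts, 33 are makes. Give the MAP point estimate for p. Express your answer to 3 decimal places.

Prior: Beta(9, 11).
Data: 33 successes in 40 trials. The binomial likelihood contributes p^33(1−p)^7, so the posterior is Beta(9+33, 11+7) = Beta(42, 18).
For Beta(a, b) with a, b > 1 the mode is (a−1)/(a+b−2) = 41/58 ≈ 0.707.

p̂_MAP = 0.707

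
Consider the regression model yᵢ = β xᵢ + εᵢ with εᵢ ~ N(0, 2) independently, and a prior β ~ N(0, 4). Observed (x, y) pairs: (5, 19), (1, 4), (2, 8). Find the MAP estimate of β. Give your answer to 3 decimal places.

log p(β | y) = −Σ(yᵢ − βxᵢ)²/(2·2) − β²/(2·4) + const.
Setting the derivative to zero: Σxᵢ(yᵢ − βxᵢ)/2 − β/4 = 0, so β = Σxᵢyᵢ / (Σxᵢ² + σ²/τ²).
Σxᵢyᵢ = 5·19 + 1·4 + 2·8 = 115; Σxᵢ² = 30; σ²/τ² = 0.5.
β̂_MAP = 115 / (30 + 0.5) = 115/30.5 ≈ 3.770.

β̂_MAP = 3.770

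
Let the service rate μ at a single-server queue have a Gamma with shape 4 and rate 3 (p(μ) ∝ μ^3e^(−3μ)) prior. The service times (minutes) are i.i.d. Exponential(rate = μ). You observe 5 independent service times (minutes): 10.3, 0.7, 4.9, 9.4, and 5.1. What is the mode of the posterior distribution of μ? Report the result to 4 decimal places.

μ̂_MAP = 0.2395

The Exponential(rate=μ) likelihood is ∝ μ^n e^(−μΣtᵢ). Here n = 5 and Σtᵢ = 10.3 + 0.7 + 4.9 + 9.4 + 5.1 = 30.4.
Posterior ∝ μ^3e^(−3μ) · μ^5e^(−30.4μ) = μ^8e^(−33.4μ), i.e. Gamma(9, 33.4).
Mode = (a−1)/b = 8/33.4 ≈ 0.2395.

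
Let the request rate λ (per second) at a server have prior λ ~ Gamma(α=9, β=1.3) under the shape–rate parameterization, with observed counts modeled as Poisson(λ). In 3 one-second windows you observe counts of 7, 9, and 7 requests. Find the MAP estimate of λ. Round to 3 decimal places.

λ̂_MAP = 7.209

Σxᵢ = 7+9+7 = 23, with n = 3.
Posterior ∝ λ^8e^(−1.3λ) · λ^23e^(−3λ) = λ^31e^(−4.3λ), i.e. Gamma(shape=32, rate=4.3).
The mode of a Gamma(a, b) with a ≥ 1 (shape–rate) is (a−1)/b = 31/4.3 ≈ 7.209.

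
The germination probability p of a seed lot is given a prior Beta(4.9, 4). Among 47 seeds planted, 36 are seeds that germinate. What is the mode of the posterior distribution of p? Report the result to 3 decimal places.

Prior: Beta(4.9, 4).
Data: 36 successes in 47 trials. The binomial likelihood contributes p^36(1−p)^11, so the posterior is Beta(4.9+36, 4+11) = Beta(40.9, 15).
For Beta(a, b) with a, b > 1 the mode is (a−1)/(a+b−2) = 39.9/53.9 ≈ 0.740.

p̂_MAP = 0.740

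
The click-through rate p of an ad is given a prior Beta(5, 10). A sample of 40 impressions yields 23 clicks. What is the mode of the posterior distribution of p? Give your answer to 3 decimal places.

Prior: Beta(5, 10).
Data: 23 successes in 40 trials. The binomial likelihood contributes p^23(1−p)^17, so the posterior is Beta(5+23, 10+17) = Beta(28, 27).
For Beta(a, b) with a, b > 1 the mode is (a−1)/(a+b−2) = 27/53 ≈ 0.509.

p̂_MAP = 0.509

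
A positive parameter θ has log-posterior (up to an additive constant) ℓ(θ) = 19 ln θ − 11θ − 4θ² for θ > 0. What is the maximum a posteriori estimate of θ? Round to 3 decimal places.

ℓ'(θ) = 19/θ − 11 − 8θ. Setting this to zero and multiplying by θ: 8θ² + 11θ − 19 = 0.
θ = (−11 + √(11² + 4·8·19)) / (2·8) = (−11 + √729) / 16 = (−11 + 27)/16 = 1.
ℓ''(θ) = −19/θ² − 8 < 0, confirming a maximum.

θ̂_MAP = 1.000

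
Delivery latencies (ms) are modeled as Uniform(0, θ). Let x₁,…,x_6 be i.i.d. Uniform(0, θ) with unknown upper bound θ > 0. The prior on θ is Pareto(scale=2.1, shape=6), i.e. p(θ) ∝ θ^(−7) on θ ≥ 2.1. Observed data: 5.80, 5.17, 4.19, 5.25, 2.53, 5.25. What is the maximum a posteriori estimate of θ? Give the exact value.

θ̂_MAP = 5.80

The Uniform(0, θ) likelihood is θ^(−n) for θ ≥ max(xᵢ), zero otherwise. Here max(xᵢ) = 5.80.
Posterior ∝ θ^(−7) · θ^(−6) = θ^(−13) on θ ≥ max(2.1, 5.80) = 5.80.
This density is strictly decreasing in θ, so the posterior mode lies at the lower boundary of the support.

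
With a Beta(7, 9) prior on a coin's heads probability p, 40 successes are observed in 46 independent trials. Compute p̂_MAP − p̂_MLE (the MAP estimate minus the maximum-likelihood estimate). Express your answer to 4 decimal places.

Posterior is Beta(47, 15); MAP = (47−1)/(62−2) = 46/60 ≈ 0.76667.
MLE ignores the prior: p̂_MLE = k/n = 40/46 ≈ 0.86957.
Difference = 46/60 − 40/46 = -71/690 ≈ -0.1029.

MAP − MLE = -0.1029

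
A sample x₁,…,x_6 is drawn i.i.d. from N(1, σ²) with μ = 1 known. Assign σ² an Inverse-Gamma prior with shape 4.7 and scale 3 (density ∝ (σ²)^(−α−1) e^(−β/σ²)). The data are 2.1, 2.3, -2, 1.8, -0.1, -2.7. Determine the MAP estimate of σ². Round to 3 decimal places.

σ̂²_MAP = 1.922

Sum of squared deviations about the known mean: SS = (2.1−1)² + (2.3−1)² + (-2−1)² + (1.8−1)² + (-0.1−1)² + (-2.7−1)² = 27.44.
The Normal likelihood contributes (σ²)^(−n/2) exp(−SS/(2σ²)), so the posterior is Inverse-Gamma(α + n/2, β + SS/2) = Inverse-Gamma(7.7, 16.72).
The mode of Inverse-Gamma(a, b) is b/(a+1) = 16.72/8.7 ≈ 1.922.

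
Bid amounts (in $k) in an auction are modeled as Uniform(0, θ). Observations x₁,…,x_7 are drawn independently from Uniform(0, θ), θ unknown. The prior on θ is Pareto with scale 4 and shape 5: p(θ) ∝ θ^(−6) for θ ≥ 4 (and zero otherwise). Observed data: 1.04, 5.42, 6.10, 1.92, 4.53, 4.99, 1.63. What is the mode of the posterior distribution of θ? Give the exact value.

θ̂_MAP = 6.10

The Uniform(0, θ) likelihood is θ^(−n) for θ ≥ max(xᵢ), zero otherwise. Here max(xᵢ) = 6.10.
Posterior ∝ θ^(−6) · θ^(−7) = θ^(−13) on θ ≥ max(4, 6.10) = 6.10.
This density is strictly decreasing in θ, so the posterior mode lies at the lower boundary of the support.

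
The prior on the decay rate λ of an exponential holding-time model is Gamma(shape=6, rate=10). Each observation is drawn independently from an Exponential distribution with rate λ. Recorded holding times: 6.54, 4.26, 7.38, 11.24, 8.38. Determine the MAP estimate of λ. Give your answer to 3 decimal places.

λ̂_MAP = 0.209

The Exponential(rate=λ) likelihood is ∝ λ^n e^(−λΣtᵢ). Here n = 5 and Σtᵢ = 6.54 + 4.26 + 7.38 + 11.24 + 8.38 = 37.80.
Posterior ∝ λ^5e^(−10λ) · λ^5e^(−37.80λ) = λ^10e^(−47.80λ), i.e. Gamma(11, 47.80).
Mode = (a−1)/b = 10/47.80 ≈ 0.209.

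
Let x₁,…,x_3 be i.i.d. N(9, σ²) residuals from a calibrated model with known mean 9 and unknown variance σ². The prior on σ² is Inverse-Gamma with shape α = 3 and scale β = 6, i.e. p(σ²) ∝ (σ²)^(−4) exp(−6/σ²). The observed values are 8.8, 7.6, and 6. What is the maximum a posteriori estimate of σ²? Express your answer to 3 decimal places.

σ̂²_MAP = 2.091

Sum of squared deviations about the known mean: SS = (8.8−9)² + (7.6−9)² + (6−9)² = 11.
The Normal likelihood contributes (σ²)^(−n/2) exp(−SS/(2σ²)), so the posterior is Inverse-Gamma(α + n/2, β + SS/2) = Inverse-Gamma(4.5, 11.5).
The mode of Inverse-Gamma(a, b) is b/(a+1) = 11.5/5.5 ≈ 2.091.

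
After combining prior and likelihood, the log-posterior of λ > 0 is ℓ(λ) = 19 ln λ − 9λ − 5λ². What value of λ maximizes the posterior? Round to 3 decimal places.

ℓ'(λ) = 19/λ − 9 − 10λ. Setting this to zero and multiplying by λ: 10λ² + 9λ − 19 = 0.
λ = (−9 + √(9² + 4·10·19)) / (2·10) = (−9 + √841) / 20 = (−9 + 29)/20 = 1.
ℓ''(λ) = −19/λ² − 10 < 0, confirming a maximum.

λ̂_MAP = 1.000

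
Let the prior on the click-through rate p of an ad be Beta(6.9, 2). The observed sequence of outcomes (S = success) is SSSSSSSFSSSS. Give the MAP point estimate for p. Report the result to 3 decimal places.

p̂_MAP = 0.894

Prior: Beta(6.9, 2).
Data: 11 successes in 12 trials (from the sequence). The binomial likelihood contributes p^11(1−p)^1, so the posterior is Beta(6.9+11, 2+1) = Beta(17.9, 3).
For Beta(a, b) with a, b > 1 the mode is (a−1)/(a+b−2) = 16.9/18.9 ≈ 0.894.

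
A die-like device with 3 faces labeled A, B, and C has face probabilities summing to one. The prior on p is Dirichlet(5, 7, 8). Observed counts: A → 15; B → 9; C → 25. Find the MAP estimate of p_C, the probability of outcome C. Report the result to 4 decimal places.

MAP estimate of p_C = 0.4848

The posterior is Dirichlet(αᵢ + nᵢ) = Dirichlet(20, 16, 33).
For a Dirichlet(a₁,…,a_K) with all aᵢ > 1, the mode has j-th component (aⱼ − 1)/(Σaᵢ − K).
Here Σaᵢ = 69 and K = 3, so p_C = (33 − 1)/(69 − 3) = 32/66 ≈ 0.4848.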